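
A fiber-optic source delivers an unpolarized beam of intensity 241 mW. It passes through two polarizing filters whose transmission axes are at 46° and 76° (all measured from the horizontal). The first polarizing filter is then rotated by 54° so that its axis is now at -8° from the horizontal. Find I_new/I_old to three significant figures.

Before rotation:
Unpolarized light through the first polarizer → I₁ = ½ I₀, now polarized at 46°.
I₂ = I₁ cos²(76° − 46°) = 0.5 I₀ · cos²(30°) = 0.375 I₀.
After rotation:
Unpolarized light through the first polarizer → I₁ = ½ I₀, now polarized at -8°.
I₂ = I₁ cos²(76° + 8°) = 0.5 I₀ · cos²(84°) = 0.005463 I₀.
Ratio = 0.005463 / 0.375 = 0.01457.

I_new/I_old ≈ 0.0146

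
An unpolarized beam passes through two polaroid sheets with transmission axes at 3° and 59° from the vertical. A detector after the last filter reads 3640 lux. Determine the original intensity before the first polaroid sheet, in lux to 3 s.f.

Unpolarized light through the first polarizer → I₁ = ½ I₀, now polarized at 3°.
I₂ = I₁ cos²(59° − 3°) = 0.5 I₀ · cos²(56°) = 0.1563 I₀.
So 3640 lux = 0.1563 I₀, giving I₀ = 3640/0.1563 = 2.328e+04 lux.

I₀ ≈ 2.33e4 lux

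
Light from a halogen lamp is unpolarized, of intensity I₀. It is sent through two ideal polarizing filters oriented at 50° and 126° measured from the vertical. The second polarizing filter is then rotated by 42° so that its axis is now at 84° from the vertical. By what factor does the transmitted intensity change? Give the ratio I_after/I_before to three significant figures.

I_new/I_old ≈ 11.7

Before rotation:
Unpolarized light through the first polarizer → I₁ = ½ I₀, now polarized at 50°.
I₂ = I₁ cos²(126° − 50°) = 0.5 I₀ · cos²(76°) = 0.02926 I₀.
After rotation:
Unpolarized light through the first polarizer → I₁ = ½ I₀, now polarized at 50°.
I₂ = I₁ cos²(84° − 50°) = 0.5 I₀ · cos²(34°) = 0.3437 I₀.
Ratio = 0.3437 / 0.02926 = 11.74.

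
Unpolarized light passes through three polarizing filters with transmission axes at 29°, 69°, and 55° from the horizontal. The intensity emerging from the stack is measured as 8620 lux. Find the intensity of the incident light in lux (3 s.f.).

I₀ ≈ 3.12e4 lux

Unpolarized light through the first polarizer → I₁ = ½ I₀, now polarized at 29°.
I₂ = I₁ cos²(69° − 29°) = 0.5 I₀ · cos²(40°) = 0.2934 I₀.
I₃ = I₂ cos²(55° − 69°) = 0.2934 I₀ · cos²(14°) = 0.2762 I₀.
So 8620 lux = 0.2762 I₀, giving I₀ = 8620/0.2762 = 3.12e+04 lux.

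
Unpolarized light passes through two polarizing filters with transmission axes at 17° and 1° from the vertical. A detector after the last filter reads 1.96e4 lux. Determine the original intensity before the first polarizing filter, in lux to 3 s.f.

Unpolarized light through the first polarizer → I₁ = ½ I₀, now polarized at 17°.
I₂ = I₁ cos²(1° − 17°) = 0.5 I₀ · cos²(16°) = 0.462 I₀.
So 1.96e4 lux = 0.462 I₀, giving I₀ = 1.96e4/0.462 = 4.242e+04 lux.

I₀ ≈ 4.24e4 lux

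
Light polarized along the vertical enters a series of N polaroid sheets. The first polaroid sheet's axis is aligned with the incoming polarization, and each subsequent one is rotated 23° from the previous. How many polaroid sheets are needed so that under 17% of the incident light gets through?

N = 12

First polarizer is aligned with the polarization: full transmission.
Each further stage multiplies by cos²(23°) = 0.8473.
After N polarizers: T = 0.8473^(N−1). Require T < 0.17 ⇒ N−1 > ln(0.17)/ln(0.8473) = 10.70, so N−1 ≥ 11 and N = 12.
Check: N=12 gives T = 0.1616 < 0.17; N=11 gives T = 0.1908.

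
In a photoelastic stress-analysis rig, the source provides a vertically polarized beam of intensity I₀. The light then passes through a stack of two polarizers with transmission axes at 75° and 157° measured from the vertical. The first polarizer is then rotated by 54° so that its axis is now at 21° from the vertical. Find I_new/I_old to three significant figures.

I_new/I_old ≈ 348

Before rotation:
I₁ = I₀ cos²(75° − 0°) = I₀ cos²(75°) = 0.06699 I₀.
I₂ = I₁ cos²(157° − 75°) = 0.06699 I₀ · cos²(82°) = 0.001297 I₀.
After rotation:
I₁ = I₀ cos²(21° − 0°) = I₀ cos²(21°) = 0.8716 I₀.
Angle between axes 1 and 2: 44°. I₂ = 0.8716 I₀ · cos²(44°) = 0.451 I₀.
Ratio = 0.451 / 0.001297 = 347.6.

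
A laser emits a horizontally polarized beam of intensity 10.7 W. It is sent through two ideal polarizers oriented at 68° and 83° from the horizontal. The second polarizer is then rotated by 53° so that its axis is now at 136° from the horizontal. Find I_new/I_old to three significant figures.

Before rotation:
I₁ = I₀ cos²(68° − 0°) = I₀ cos²(68°) = 0.1403 I₀.
I₂ = I₁ cos²(83° − 68°) = 0.1403 I₀ · cos²(15°) = 0.1309 I₀.
After rotation:
I₁ = I₀ cos²(68° − 0°) = I₀ cos²(68°) = 0.1403 I₀.
I₂ = I₁ cos²(136° − 68°) = 0.1403 I₀ · cos²(68°) = 0.01969 I₀.
Ratio = 0.01969 / 0.1309 = 0.1504.

I_new/I_old ≈ 0.150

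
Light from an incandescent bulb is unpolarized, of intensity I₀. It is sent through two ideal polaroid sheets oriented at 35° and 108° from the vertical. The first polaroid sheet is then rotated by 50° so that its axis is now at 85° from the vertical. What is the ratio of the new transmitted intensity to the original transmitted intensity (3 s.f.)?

I_new/I_old ≈ 9.91

Before rotation:
Unpolarized light through the first polarizer → I₁ = ½ I₀, now polarized at 35°.
I₂ = I₁ cos²(108° − 35°) = 0.5 I₀ · cos²(73°) = 0.04274 I₀.
After rotation:
Unpolarized light through the first polarizer → I₁ = ½ I₀, now polarized at 85°.
I₂ = I₁ cos²(108° − 85°) = 0.5 I₀ · cos²(23°) = 0.4237 I₀.
Ratio = 0.4237 / 0.04274 = 9.912.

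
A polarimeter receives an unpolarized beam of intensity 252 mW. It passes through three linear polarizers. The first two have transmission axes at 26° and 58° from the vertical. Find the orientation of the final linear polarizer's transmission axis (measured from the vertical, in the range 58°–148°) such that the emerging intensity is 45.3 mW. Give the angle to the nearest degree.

θ ≈ 103°

Unpolarized light through the first polarizer → I₁ = ½ I₀, now polarized at 26°.
I₂ = I₁ cos²(58° − 26°) = 0.5 I₀ · cos²(32°) = 0.3596 I₀.
Target fraction: 45.3 / 252 mW = 0.1798 of I₀.
Need I₃/I₀ = 0.1798, so cos²(θ − 58°) = 0.1798 / 0.3596 = 0.4999.
θ − 58° = arccos(√0.4999) = 45.0°, giving θ ≈ 58 + 45.0 = 103.0°.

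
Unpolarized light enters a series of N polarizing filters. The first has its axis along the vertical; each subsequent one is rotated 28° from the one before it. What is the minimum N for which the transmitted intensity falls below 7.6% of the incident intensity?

First polarizer halves the unpolarized light: factor 1/2.
Each further stage multiplies by cos²(28°) = 0.7796.
After N polarizers: T = 0.5·0.7796^(N−1). Require T < 0.076 ⇒ N−1 > ln(0.076/0.5)/ln(0.7796) = 7.57, so N−1 ≥ 8 and N = 9.
Check: N=9 gives T = 0.06822 < 0.076; N=8 gives T = 0.08751.

N = 9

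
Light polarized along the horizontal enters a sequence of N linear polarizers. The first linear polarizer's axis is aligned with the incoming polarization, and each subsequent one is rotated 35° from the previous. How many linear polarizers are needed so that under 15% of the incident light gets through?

First polarizer is aligned with the polarization: full transmission.
Each further stage multiplies by cos²(35°) = 0.671.
After N polarizers: T = 0.671^(N−1). Require T < 0.15 ⇒ N−1 > ln(0.15)/ln(0.671) = 4.76, so N−1 ≥ 5 and N = 6.
Check: N=6 gives T = 0.136 < 0.15; N=5 gives T = 0.2027.

N = 6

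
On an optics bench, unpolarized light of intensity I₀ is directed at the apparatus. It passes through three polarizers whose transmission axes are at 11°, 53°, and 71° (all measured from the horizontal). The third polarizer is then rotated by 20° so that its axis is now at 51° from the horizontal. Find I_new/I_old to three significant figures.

I_new/I_old ≈ 1.10

Before rotation:
Unpolarized light through the first polarizer → I₁ = ½ I₀, now polarized at 11°.
I₂ = I₁ cos²(53° − 11°) = 0.5 I₀ · cos²(42°) = 0.2761 I₀.
I₃ = I₂ cos²(71° − 53°) = 0.2761 I₀ · cos²(18°) = 0.2498 I₀.
After rotation:
Unpolarized light through the first polarizer → I₁ = ½ I₀, now polarized at 11°.
I₂ = I₁ cos²(53° − 11°) = 0.5 I₀ · cos²(42°) = 0.2761 I₀.
I₃ = I₂ cos²(51° − 53°) = 0.2761 I₀ · cos²(2°) = 0.2758 I₀.
Ratio = 0.2758 / 0.2498 = 1.104.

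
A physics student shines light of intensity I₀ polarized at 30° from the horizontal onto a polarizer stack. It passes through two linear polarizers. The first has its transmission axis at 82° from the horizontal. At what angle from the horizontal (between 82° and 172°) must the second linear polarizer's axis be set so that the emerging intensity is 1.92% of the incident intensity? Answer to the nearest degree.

I₁ = I₀ cos²(82° − 30°) = I₀ cos²(52°) = 0.379 I₀.
Need I₂/I₀ = 0.0192, so cos²(θ − 82°) = 0.0192 / 0.379 = 0.05065.
θ − 82° = arccos(√0.05065) = 77.0°, giving θ ≈ 82 + 77.0 = 159.0°.

θ ≈ 159°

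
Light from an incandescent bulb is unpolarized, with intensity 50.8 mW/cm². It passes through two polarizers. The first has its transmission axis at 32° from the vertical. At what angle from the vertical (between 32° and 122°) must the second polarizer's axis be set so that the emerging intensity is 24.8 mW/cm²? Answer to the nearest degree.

θ ≈ 41°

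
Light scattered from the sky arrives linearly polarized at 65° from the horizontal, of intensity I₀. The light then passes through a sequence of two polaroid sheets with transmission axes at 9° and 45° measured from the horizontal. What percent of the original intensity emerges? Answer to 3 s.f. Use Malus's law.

By Malus's law, I₁ = I₀ cos²(9° − 65°) = I₀ cos²(56°) = 0.3127 I₀.
I₂ = I₁ cos²(45° − 9°) = 0.3127 I₀ · cos²(36°) = 0.2047 I₀.
That is 20.47% of the incident intensity.

≈ 20.5%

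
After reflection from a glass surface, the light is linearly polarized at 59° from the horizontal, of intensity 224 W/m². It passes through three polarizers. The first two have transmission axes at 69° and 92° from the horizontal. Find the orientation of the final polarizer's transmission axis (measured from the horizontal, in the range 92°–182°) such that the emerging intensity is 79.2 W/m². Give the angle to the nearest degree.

I₁ = I₀ cos²(69° − 59°) = I₀ cos²(10°) = 0.9698 I₀.
I₂ = I₁ cos²(92° − 69°) = 0.9698 I₀ · cos²(23°) = 0.8218 I₀.
Target fraction: 79.2 / 224 W/m² = 0.3536 of I₀.
Need I₃/I₀ = 0.3536, so cos²(θ − 92°) = 0.3536 / 0.8218 = 0.4303.
θ − 92° = arccos(√0.4303) = 49.0°, giving θ ≈ 92 + 49.0 = 141.0°.

θ ≈ 141°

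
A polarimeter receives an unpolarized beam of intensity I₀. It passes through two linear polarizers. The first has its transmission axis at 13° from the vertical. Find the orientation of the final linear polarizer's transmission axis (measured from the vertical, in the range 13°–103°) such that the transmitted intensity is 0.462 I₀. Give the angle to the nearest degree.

θ ≈ 29°

Unpolarized light through the first polarizer → I₁ = ½ I₀, now polarized at 13°.
Need I₂/I₀ = 0.462, so cos²(θ − 13°) = 0.462 / 0.5 = 0.924.
θ − 13° = arccos(√0.924) = 16.0°, giving θ ≈ 13 + 16.0 = 29.0°.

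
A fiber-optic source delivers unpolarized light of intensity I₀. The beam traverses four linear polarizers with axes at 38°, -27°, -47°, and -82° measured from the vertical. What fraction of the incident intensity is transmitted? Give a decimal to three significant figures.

≈ 0.0529 I₀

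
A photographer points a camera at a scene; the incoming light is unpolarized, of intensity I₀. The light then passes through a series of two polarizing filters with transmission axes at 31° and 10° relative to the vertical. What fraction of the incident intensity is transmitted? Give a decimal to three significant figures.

Unpolarized light through the first polarizer → I₁ = ½ I₀, now polarized at 31°.
I₂ = I₁ cos²(10° − 31°) = 0.5 I₀ · cos²(21°) = 0.4358 I₀.
Transmitted fraction = 0.4358.

≈ 0.436 I₀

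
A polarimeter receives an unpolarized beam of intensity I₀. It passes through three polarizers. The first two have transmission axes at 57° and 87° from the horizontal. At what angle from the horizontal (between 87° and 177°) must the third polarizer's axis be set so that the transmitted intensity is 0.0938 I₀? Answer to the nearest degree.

Unpolarized light through the first polarizer → I₁ = ½ I₀, now polarized at 57°.
I₂ = I₁ cos²(87° − 57°) = 0.5 I₀ · cos²(30°) = 0.375 I₀.
Need I₃/I₀ = 0.0938, so cos²(θ − 87°) = 0.0938 / 0.375 = 0.2501.
θ − 87° = arccos(√0.2501) = 60.0°, giving θ ≈ 87 + 60.0 = 147.0°.

θ ≈ 147°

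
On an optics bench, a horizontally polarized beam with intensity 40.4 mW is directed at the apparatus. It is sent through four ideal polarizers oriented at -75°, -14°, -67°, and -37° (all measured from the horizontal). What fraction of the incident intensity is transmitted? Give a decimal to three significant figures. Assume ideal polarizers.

I/I₀ ≈ 0.00428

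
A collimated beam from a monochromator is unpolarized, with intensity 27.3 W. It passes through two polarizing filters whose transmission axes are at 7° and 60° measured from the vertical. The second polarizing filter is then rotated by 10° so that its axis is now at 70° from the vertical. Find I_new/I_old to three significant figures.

I_new/I_old ≈ 0.569

Before rotation:
Unpolarized light through the first polarizer → I₁ = ½ I₀, now polarized at 7°.
I₂ = I₁ cos²(60° − 7°) = 0.5 I₀ · cos²(53°) = 0.1811 I₀.
After rotation:
Unpolarized light through the first polarizer → I₁ = ½ I₀, now polarized at 7°.
I₂ = I₁ cos²(70° − 7°) = 0.5 I₀ · cos²(63°) = 0.1031 I₀.
Ratio = 0.1031 / 0.1811 = 0.5691.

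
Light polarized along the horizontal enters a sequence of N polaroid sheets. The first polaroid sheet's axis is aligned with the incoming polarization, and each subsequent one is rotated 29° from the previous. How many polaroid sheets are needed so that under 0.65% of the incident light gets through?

N = 20

First polarizer is aligned with the polarization: full transmission.
Each further stage multiplies by cos²(29°) = 0.765.
After N polarizers: T = 0.765^(N−1). Require T < 0.0065 ⇒ N−1 > ln(0.0065)/ln(0.765) = 18.80, so N−1 ≥ 19 and N = 20.
Check: N=20 gives T = 0.006154 < 0.0065; N=19 gives T = 0.008044.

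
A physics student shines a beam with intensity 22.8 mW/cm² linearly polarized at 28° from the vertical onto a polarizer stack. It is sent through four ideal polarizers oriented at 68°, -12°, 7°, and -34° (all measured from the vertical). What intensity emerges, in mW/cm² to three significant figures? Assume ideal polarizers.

I ≈ 0.205 mW/cm²

I₁ = 22.8 mW/cm² · cos²(40°) = 13.38 mW/cm².
I₂ = I₁ · cos²(80°) = 13.38 · 0.03015 = 0.4034 mW/cm².
I₃ = I₂ · cos²(19°) = 0.4034 · 0.894 = 0.3607 mW/cm².
I₄ = I₃ · cos²(41°) = 0.3607 · 0.5696 = 0.2054 mW/cm².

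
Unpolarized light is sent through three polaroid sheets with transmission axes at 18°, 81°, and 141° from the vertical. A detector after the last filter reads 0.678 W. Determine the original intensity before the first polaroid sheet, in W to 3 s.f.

I₀ ≈ 26.3 W

Unpolarized light through the first polarizer → I₁ = ½ I₀, now polarized at 18°.
I₂ = I₁ cos²(81° − 18°) = 0.5 I₀ · cos²(63°) = 0.1031 I₀.
I₃ = I₂ cos²(141° − 81°) = 0.1031 I₀ · cos²(60°) = 0.02576 I₀.
So 0.678 W = 0.02576 I₀, giving I₀ = 0.678/0.02576 = 26.32 W.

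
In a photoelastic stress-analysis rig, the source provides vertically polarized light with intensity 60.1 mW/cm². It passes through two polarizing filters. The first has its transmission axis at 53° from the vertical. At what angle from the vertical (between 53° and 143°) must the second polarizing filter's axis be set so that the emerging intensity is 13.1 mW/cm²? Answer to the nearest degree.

θ ≈ 92°

I₁ = I₀ cos²(53° − 0°) = I₀ cos²(53°) = 0.3622 I₀.
Target fraction: 13.1 / 60.1 mW/cm² = 0.218 of I₀.
Need I₂/I₀ = 0.218, so cos²(θ − 53°) = 0.218 / 0.3622 = 0.6018.
θ − 53° = arccos(√0.6018) = 39.1°, giving θ ≈ 53 + 39.1 = 92.1°.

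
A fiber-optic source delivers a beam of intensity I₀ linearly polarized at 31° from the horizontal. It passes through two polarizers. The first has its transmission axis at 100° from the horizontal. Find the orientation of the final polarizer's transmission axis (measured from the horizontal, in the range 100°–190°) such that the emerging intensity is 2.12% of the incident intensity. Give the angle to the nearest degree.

I₁ = I₀ cos²(100° − 31°) = I₀ cos²(69°) = 0.1284 I₀.
Need I₂/I₀ = 0.0212, so cos²(θ − 100°) = 0.0212 / 0.1284 = 0.1651.
θ − 100° = arccos(√0.1651) = 66.0°, giving θ ≈ 100 + 66.0 = 166.0°.

θ ≈ 166°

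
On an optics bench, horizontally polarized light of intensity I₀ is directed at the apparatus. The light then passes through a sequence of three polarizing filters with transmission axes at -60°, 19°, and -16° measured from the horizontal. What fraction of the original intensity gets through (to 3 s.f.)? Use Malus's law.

≈ 0.00611 I₀

By Malus's law, I₁ = I₀ cos²(-60° − 0°) = I₀ cos²(60°) = 0.25 I₀.
I₂ = I₁ cos²(19° + 60°) = 0.25 I₀ · cos²(79°) = 0.009102 I₀.
I₃ = I₂ cos²(-16° − 19°) = 0.009102 I₀ · cos²(35°) = 0.006108 I₀.
Transmitted fraction = 0.006108.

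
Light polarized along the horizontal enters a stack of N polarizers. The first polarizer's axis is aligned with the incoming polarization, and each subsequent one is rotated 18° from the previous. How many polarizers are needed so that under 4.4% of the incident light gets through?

N = 33

First polarizer is aligned with the polarization: full transmission.
Each further stage multiplies by cos²(18°) = 0.9045.
After N polarizers: T = 0.9045^(N−1). Require T < 0.044 ⇒ N−1 > ln(0.044)/ln(0.9045) = 31.12, so N−1 ≥ 32 and N = 33.
Check: N=33 gives T = 0.04029 < 0.044; N=32 gives T = 0.04454.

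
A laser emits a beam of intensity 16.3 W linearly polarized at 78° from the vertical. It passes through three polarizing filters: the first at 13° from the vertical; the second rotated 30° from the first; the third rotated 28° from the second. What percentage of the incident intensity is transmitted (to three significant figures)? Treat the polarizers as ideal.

By Malus's law, I₁ = 16.3 W · cos²(65°) = 2.911 W.
I₂ = I₁ · cos²(30°) = 2.911 · 0.75 = 2.183 W.
I₃ = I₂ · cos²(28°) = 2.183 · 0.7796 = 1.702 W.
That is 10.44% of the incident intensity.

≈ 10.4%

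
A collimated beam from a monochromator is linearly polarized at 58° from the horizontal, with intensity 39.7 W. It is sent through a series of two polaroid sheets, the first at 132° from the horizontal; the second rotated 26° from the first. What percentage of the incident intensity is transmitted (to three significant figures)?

I₁ = 39.7 W · cos²(74°) = 3.016 W.
I₂ = I₁ · cos²(26°) = 3.016 · 0.8078 = 2.437 W.
That is 6.138% of the incident intensity.

≈ 6.14%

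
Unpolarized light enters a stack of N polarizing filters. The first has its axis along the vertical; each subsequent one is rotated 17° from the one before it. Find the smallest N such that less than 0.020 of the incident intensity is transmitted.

N = 38

First polarizer halves the unpolarized light: factor 1/2.
Each further stage multiplies by cos²(17°) = 0.9145.
After N polarizers: T = 0.5·0.9145^(N−1). Require T < 0.020 ⇒ N−1 > ln(0.020/0.5)/ln(0.9145) = 36.02, so N−1 ≥ 37 and N = 38.
Check: N=38 gives T = 0.01833 < 0.020; N=37 gives T = 0.02004.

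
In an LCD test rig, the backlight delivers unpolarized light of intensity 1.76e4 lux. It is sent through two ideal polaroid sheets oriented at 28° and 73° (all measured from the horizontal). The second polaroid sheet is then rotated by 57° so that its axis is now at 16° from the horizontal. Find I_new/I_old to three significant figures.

Before rotation:
Unpolarized light through the first polarizer → I₁ = ½ I₀, now polarized at 28°.
I₂ = I₁ cos²(73° − 28°) = 0.5 I₀ · cos²(45°) = 0.25 I₀.
After rotation:
Unpolarized light through the first polarizer → I₁ = ½ I₀, now polarized at 28°.
I₂ = I₁ cos²(16° − 28°) = 0.5 I₀ · cos²(12°) = 0.4784 I₀.
Ratio = 0.4784 / 0.25 = 1.914.

I_new/I_old ≈ 1.91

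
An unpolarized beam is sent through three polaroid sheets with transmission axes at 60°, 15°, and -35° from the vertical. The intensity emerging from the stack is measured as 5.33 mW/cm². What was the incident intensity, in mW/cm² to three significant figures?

I₀ ≈ 51.6 mW/cm²

Unpolarized light through the first polarizer → I₁ = ½ I₀, now polarized at 60°.
I₂ = I₁ cos²(15° − 60°) = 0.5 I₀ · cos²(45°) = 0.25 I₀.
I₃ = I₂ cos²(-35° − 15°) = 0.25 I₀ · cos²(50°) = 0.1033 I₀.
So 5.33 mW/cm² = 0.1033 I₀, giving I₀ = 5.33/0.1033 = 51.6 mW/cm².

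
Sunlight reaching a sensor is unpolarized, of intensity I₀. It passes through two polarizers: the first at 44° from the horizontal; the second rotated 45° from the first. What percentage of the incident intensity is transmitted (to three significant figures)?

≈ 25.0%

Unpolarized light through the first polarizer → I₁ = ½ I₀, now polarized at 44°.
I₂ = I₁ cos²(45°) = 0.5 · 0.5 I₀ = 0.25 I₀.
That is 25% of the incident intensity.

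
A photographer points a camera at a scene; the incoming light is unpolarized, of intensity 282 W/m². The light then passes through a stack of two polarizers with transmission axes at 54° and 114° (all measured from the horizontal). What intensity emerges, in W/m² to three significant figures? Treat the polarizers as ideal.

Unpolarized light through the first polarizer → I₁ = 282 W/m²/2 = 141 W/m², polarized at 54°.
I₂ = I₁ · cos²(60°) = 141 · 0.25 = 35.25 W/m².

I ≈ 35.3 W/m²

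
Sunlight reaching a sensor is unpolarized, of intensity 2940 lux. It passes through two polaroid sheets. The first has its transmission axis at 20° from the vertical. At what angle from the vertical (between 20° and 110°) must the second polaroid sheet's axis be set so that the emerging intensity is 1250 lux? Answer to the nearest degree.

Unpolarized light through the first polarizer → I₁ = ½ I₀, now polarized at 20°.
Target fraction: 1250 / 2940 lux = 0.4252 of I₀.
Need I₂/I₀ = 0.4252, so cos²(θ − 20°) = 0.4252 / 0.5 = 0.8503.
θ − 20° = arccos(√0.8503) = 22.8°, giving θ ≈ 20 + 22.8 = 42.8°.

θ ≈ 43°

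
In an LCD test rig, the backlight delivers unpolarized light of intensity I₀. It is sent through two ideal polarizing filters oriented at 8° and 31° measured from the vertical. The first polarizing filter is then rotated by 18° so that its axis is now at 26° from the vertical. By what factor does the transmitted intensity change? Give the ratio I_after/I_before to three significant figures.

I_new/I_old ≈ 1.17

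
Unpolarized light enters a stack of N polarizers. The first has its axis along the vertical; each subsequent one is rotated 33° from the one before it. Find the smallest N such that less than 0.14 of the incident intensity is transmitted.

N = 5

First polarizer halves the unpolarized light: factor 1/2.
Each further stage multiplies by cos²(33°) = 0.7034.
After N polarizers: T = 0.5·0.7034^(N−1). Require T < 0.14 ⇒ N−1 > ln(0.14/0.5)/ln(0.7034) = 3.62, so N−1 ≥ 4 and N = 5.
Check: N=5 gives T = 0.1224 < 0.14; N=4 gives T = 0.174.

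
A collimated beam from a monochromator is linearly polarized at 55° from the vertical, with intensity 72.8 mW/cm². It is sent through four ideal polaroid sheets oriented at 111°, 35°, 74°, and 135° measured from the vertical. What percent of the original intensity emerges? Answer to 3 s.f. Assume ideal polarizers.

≈ 0.260%

By Malus's law, I₁ = 72.8 mW/cm² · cos²(56°) = 22.76 mW/cm².
I₂ = I₁ · cos²(76°) = 22.76 · 0.05853 = 1.332 mW/cm².
I₃ = I₂ · cos²(39°) = 1.332 · 0.604 = 0.8047 mW/cm².
I₄ = I₃ · cos²(61°) = 0.8047 · 0.235 = 0.1891 mW/cm².
That is 0.2598% of the incident intensity.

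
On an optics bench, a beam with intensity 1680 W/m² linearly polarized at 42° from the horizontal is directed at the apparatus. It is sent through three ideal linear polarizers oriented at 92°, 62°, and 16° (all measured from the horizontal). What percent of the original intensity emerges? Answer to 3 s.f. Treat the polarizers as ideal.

I₁ = 1680 W/m² · cos²(50°) = 694.1 W/m².
I₂ = I₁ · cos²(30°) = 694.1 · 0.75 = 520.6 W/m².
I₃ = I₂ · cos²(46°) = 520.6 · 0.4826 = 251.2 W/m².
That is 14.95% of the incident intensity.

≈ 15.0%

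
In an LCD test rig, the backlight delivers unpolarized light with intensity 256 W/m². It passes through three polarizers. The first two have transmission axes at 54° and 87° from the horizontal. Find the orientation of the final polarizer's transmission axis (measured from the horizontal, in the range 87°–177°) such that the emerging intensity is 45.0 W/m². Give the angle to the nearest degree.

Unpolarized light through the first polarizer → I₁ = ½ I₀, now polarized at 54°.
I₂ = I₁ cos²(87° − 54°) = 0.5 I₀ · cos²(33°) = 0.3517 I₀.
Target fraction: 45.0 / 256 W/m² = 0.1758 of I₀.
Need I₃/I₀ = 0.1758, so cos²(θ − 87°) = 0.1758 / 0.3517 = 0.4998.
θ − 87° = arccos(√0.4998) = 45.0°, giving θ ≈ 87 + 45.0 = 132.0°.

θ ≈ 132°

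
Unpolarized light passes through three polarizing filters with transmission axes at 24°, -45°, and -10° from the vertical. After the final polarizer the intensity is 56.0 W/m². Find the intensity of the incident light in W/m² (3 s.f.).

Unpolarized light through the first polarizer → I₁ = ½ I₀, now polarized at 24°.
I₂ = I₁ cos²(-45° − 24°) = 0.5 I₀ · cos²(69°) = 0.06421 I₀.
I₃ = I₂ cos²(-10° + 45°) = 0.06421 I₀ · cos²(35°) = 0.04309 I₀.
So 56.0 W/m² = 0.04309 I₀, giving I₀ = 56.0/0.04309 = 1300 W/m².

I₀ ≈ 1300 W/m²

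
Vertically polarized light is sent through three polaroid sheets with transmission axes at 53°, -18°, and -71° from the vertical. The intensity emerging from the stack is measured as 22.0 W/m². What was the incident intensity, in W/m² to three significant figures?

By Malus's law, I₁ = I₀ cos²(53° − 0°) = I₀ cos²(53°) = 0.3622 I₀.
I₂ = I₁ cos²(-18° − 53°) = 0.3622 I₀ · cos²(71°) = 0.03839 I₀.
I₃ = I₂ cos²(-71° + 18°) = 0.03839 I₀ · cos²(53°) = 0.0139 I₀.
So 22.0 W/m² = 0.0139 I₀, giving I₀ = 22.0/0.0139 = 1582 W/m².

I₀ ≈ 1580 W/m²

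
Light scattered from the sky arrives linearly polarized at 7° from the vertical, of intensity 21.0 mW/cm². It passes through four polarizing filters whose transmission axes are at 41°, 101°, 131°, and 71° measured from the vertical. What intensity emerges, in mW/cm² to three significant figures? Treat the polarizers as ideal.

By Malus's law, I₁ = 21.0 mW/cm² · cos²(34°) = 14.43 mW/cm².
I₂ = I₁ · cos²(60°) = 14.43 · 0.25 = 3.608 mW/cm².
I₃ = I₂ · cos²(30°) = 3.608 · 0.75 = 2.706 mW/cm².
I₄ = I₃ · cos²(60°) = 2.706 · 0.25 = 0.6766 mW/cm².

I ≈ 0.677 mW/cm²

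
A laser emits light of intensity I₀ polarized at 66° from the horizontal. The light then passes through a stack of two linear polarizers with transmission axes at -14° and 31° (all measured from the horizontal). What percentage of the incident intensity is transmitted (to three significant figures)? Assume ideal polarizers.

By Malus's law, I₁ = I₀ cos²(-14° − 66°) = I₀ cos²(80°) = 0.03015 I₀.
I₂ = I₁ cos²(31° + 14°) = 0.03015 I₀ · cos²(45°) = 0.01508 I₀.
That is 1.508% of the incident intensity.

≈ 1.51%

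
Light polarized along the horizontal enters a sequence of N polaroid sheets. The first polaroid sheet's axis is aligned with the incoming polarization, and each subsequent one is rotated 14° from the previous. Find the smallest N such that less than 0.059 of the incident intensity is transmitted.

First polarizer is aligned with the polarization: full transmission.
Each further stage multiplies by cos²(14°) = 0.9415.
After N polarizers: T = 0.9415^(N−1). Require T < 0.059 ⇒ N−1 > ln(0.059)/ln(0.9415) = 46.93, so N−1 ≥ 47 and N = 48.
Check: N=48 gives T = 0.05875 < 0.059; N=47 gives T = 0.0624.

N = 48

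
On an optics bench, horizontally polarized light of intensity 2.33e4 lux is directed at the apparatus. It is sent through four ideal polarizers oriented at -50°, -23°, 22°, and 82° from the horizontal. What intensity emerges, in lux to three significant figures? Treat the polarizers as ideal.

I ≈ 955 lux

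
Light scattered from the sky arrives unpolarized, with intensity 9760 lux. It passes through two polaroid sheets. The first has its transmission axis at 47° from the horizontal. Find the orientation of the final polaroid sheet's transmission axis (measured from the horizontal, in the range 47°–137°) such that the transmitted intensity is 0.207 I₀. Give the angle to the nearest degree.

Unpolarized light through the first polarizer → I₁ = ½ I₀, now polarized at 47°.
Need I₂/I₀ = 0.207, so cos²(θ − 47°) = 0.207 / 0.5 = 0.414.
θ − 47° = arccos(√0.414) = 50.0°, giving θ ≈ 47 + 50.0 = 97.0°.

θ ≈ 97°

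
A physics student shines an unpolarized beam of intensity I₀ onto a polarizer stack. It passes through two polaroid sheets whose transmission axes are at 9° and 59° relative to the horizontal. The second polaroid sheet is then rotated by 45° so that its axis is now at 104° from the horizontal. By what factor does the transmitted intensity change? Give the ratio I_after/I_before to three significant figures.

Before rotation:
Unpolarized light through the first polarizer → I₁ = ½ I₀, now polarized at 9°.
I₂ = I₁ cos²(59° − 9°) = 0.5 I₀ · cos²(50°) = 0.2066 I₀.
After rotation:
Unpolarized light through the first polarizer → I₁ = ½ I₀, now polarized at 9°.
Angle between axes 1 and 2: 85°. I₂ = 0.5 I₀ · cos²(85°) = 0.003798 I₀.
Ratio = 0.003798 / 0.2066 = 0.01838.

I_new/I_old ≈ 0.0184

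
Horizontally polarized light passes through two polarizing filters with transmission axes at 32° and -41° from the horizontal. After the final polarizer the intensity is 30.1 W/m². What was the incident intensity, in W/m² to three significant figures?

I₀ ≈ 490 W/m²

By Malus's law, I₁ = I₀ cos²(32° − 0°) = I₀ cos²(32°) = 0.7192 I₀.
I₂ = I₁ cos²(-41° − 32°) = 0.7192 I₀ · cos²(73°) = 0.06148 I₀.
So 30.1 W/m² = 0.06148 I₀, giving I₀ = 30.1/0.06148 = 489.6 W/m².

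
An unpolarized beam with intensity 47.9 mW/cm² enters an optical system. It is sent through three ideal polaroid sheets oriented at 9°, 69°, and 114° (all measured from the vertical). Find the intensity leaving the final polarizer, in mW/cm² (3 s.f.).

I ≈ 2.99 mW/cm²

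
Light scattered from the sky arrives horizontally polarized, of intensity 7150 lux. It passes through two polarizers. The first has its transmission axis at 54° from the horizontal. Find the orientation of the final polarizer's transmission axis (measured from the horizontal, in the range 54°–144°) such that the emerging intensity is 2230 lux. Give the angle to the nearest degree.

By Malus's law, I₁ = I₀ cos²(54° − 0°) = I₀ cos²(54°) = 0.3455 I₀.
Target fraction: 2230 / 7150 lux = 0.3119 of I₀.
Need I₂/I₀ = 0.3119, so cos²(θ − 54°) = 0.3119 / 0.3455 = 0.9027.
θ − 54° = arccos(√0.9027) = 18.2°, giving θ ≈ 54 + 18.2 = 72.2°.

θ ≈ 72°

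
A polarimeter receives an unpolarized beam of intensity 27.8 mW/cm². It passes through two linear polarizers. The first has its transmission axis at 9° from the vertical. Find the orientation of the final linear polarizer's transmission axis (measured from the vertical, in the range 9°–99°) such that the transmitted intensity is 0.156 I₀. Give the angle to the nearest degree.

Unpolarized light through the first polarizer → I₁ = ½ I₀, now polarized at 9°.
Need I₂/I₀ = 0.156, so cos²(θ − 9°) = 0.156 / 0.5 = 0.312.
θ − 9° = arccos(√0.312) = 56.0°, giving θ ≈ 9 + 56.0 = 65.0°.

θ ≈ 65°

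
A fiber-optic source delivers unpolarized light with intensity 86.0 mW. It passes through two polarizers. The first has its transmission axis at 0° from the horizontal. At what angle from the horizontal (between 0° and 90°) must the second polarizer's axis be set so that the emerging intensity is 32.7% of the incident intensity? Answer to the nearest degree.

θ ≈ 36°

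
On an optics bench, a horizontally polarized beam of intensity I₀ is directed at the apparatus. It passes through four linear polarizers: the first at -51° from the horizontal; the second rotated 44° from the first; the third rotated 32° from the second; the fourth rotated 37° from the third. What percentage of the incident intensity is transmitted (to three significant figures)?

I₁ = I₀ cos²(-51° − 0°) = I₀ cos²(51°) = 0.396 I₀.
I₂ = I₁ cos²(44°) = 0.396 · 0.5174 I₀ = 0.2049 I₀.
I₃ = I₂ cos²(32°) = 0.2049 · 0.7192 I₀ = 0.1474 I₀.
I₄ = I₃ cos²(37°) = 0.1474 · 0.6378 I₀ = 0.094 I₀.
That is 9.4% of the incident intensity.

≈ 9.40%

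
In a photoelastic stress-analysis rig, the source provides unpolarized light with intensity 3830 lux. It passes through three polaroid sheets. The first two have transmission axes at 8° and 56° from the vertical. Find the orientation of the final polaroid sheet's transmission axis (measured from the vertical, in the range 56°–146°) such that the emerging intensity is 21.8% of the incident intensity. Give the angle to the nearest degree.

Unpolarized light through the first polarizer → I₁ = ½ I₀, now polarized at 8°.
I₂ = I₁ cos²(56° − 8°) = 0.5 I₀ · cos²(48°) = 0.2239 I₀.
Need I₃/I₀ = 0.218, so cos²(θ − 56°) = 0.218 / 0.2239 = 0.9738.
θ − 56° = arccos(√0.9738) = 9.3°, giving θ ≈ 56 + 9.3 = 65.3°.

θ ≈ 65°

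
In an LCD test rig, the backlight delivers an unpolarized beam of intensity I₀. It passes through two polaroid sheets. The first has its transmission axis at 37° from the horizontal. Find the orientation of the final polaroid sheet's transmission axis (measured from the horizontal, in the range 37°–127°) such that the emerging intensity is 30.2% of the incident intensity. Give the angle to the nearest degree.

Unpolarized light through the first polarizer → I₁ = ½ I₀, now polarized at 37°.
Need I₂/I₀ = 0.302, so cos²(θ − 37°) = 0.302 / 0.5 = 0.604.
θ − 37° = arccos(√0.604) = 39.0°, giving θ ≈ 37 + 39.0 = 76.0°.

θ ≈ 76°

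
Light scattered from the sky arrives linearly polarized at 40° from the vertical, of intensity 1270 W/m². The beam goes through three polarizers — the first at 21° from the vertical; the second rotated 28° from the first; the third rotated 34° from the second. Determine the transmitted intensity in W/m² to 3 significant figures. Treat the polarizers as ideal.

By Malus's law, I₁ = 1270 W/m² · cos²(19°) = 1135 W/m².
I₂ = I₁ · cos²(28°) = 1135 · 0.7796 = 885.1 W/m².
I₃ = I₂ · cos²(34°) = 885.1 · 0.6873 = 608.4 W/m².

I ≈ 608 W/m²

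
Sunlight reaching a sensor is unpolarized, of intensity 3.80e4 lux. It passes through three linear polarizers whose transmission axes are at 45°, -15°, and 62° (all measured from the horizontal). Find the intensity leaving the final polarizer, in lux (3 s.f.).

I ≈ 240 lux

Unpolarized light through the first polarizer → I₁ = 3.80e4 lux/2 = 1.9e+04 lux, polarized at 45°.
I₂ = I₁ · cos²(60°) = 1.9e+04 · 0.25 = 4750 lux.
I₃ = I₂ · cos²(77°) = 4750 · 0.0506 = 240.4 lux.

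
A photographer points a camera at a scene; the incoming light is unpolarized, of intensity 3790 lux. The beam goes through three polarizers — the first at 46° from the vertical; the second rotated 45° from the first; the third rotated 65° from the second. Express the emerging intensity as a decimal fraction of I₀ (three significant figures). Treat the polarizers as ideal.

Unpolarized light through the first polarizer → I₁ = 3790 lux/2 = 1895 lux, polarized at 46°.
I₂ = I₁ · cos²(45°) = 1895 · 0.5 = 947.5 lux.
I₃ = I₂ · cos²(65°) = 947.5 · 0.1786 = 169.2 lux.
Transmitted fraction = 0.04465.

I/I₀ ≈ 0.0447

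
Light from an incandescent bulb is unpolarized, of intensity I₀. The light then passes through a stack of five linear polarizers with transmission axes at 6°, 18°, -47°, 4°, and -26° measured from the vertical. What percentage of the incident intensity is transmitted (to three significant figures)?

≈ 2.54%

Unpolarized light through the first polarizer → I₁ = ½ I₀, now polarized at 6°.
I₂ = I₁ cos²(18° − 6°) = 0.5 I₀ · cos²(12°) = 0.4784 I₀.
I₃ = I₂ cos²(-47° − 18°) = 0.4784 I₀ · cos²(65°) = 0.08544 I₀.
I₄ = I₃ cos²(4° + 47°) = 0.08544 I₀ · cos²(51°) = 0.03384 I₀.
I₅ = I₄ cos²(-26° − 4°) = 0.03384 I₀ · cos²(30°) = 0.02538 I₀.
That is 2.538% of the incident intensity.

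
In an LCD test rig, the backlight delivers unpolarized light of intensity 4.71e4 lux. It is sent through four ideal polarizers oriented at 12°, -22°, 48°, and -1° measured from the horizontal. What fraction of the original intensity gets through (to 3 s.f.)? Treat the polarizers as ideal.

I/I₀ ≈ 0.0173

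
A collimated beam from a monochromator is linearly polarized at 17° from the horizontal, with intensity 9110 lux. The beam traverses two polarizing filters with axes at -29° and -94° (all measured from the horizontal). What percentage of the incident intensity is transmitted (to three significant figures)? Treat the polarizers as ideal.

≈ 8.62%

I₁ = 9110 lux · cos²(46°) = 4396 lux.
I₂ = I₁ · cos²(65°) = 4396 · 0.1786 = 785.2 lux.
That is 8.619% of the incident intensity.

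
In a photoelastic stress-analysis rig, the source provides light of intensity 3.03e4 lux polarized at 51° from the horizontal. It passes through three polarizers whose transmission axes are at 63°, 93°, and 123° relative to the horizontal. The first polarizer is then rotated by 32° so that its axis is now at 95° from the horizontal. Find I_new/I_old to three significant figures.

Before rotation:
I₁ = I₀ cos²(63° − 51°) = I₀ cos²(12°) = 0.9568 I₀.
I₂ = I₁ cos²(93° − 63°) = 0.9568 I₀ · cos²(30°) = 0.7176 I₀.
I₃ = I₂ cos²(123° − 93°) = 0.7176 I₀ · cos²(30°) = 0.5382 I₀.
After rotation:
I₁ = I₀ cos²(95° − 51°) = I₀ cos²(44°) = 0.5174 I₀.
I₂ = I₁ cos²(93° − 95°) = 0.5174 I₀ · cos²(2°) = 0.5168 I₀.
I₃ = I₂ cos²(123° − 93°) = 0.5168 I₀ · cos²(30°) = 0.3876 I₀.
Ratio = 0.3876 / 0.5382 = 0.7202.

I_new/I_old ≈ 0.720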